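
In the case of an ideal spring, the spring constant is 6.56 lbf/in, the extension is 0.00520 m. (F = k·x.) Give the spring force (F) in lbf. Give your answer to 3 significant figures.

From Hooke's law: F = kx.
k = 6.56 lbf/in = 1149 N/m; x = 0.00520 m.
F = 5.974 N  (the unit combination reduces to kg·m/s² = N)
5.974 N × (1 lbf / 4.448 N) = 1.343 lbf

1.34 lbf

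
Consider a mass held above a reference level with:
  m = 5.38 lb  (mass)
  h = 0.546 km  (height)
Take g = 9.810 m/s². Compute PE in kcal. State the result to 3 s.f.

PE is given directly by: PE = mgh.
m = 5.38 lb = 2.440 kg; h = 0.546 km = 546.0 m; g = 9.810 m/s².
PE = 13071 J
13071 J × (1 kcal / 4184 J) = 3.124 kcal

3.12 kcal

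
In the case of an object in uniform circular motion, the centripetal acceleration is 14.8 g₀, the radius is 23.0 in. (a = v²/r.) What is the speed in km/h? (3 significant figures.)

33.1 km/h

Rearranging a = v²/r for v: v = √(a·r).
a = 14.8 g₀ = 145.1 m/s²; r = 23.0 in = 0.5842 m.
v = 9.208 m/s
9.208 m/s × (1 km/h / 0.2778 m/s) = 33.15 km/h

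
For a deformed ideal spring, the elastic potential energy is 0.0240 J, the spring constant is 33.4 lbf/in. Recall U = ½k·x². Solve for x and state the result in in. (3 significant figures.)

Solving U = ½k·x² for x: x = √(2U/k).
U = 0.0240 J; k = 33.4 lbf/in = 5849 N/m.
x = 0.002865 m
0.002865 m × (1 in / 0.02540 m) = 0.1128 in

0.113 in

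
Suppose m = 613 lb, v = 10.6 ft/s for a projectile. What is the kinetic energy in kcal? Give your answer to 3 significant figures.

Directly: KE = ½mv².
m = 613 lb = 278.1 kg; v = 10.6 ft/s = 3.231 m/s.
KE = 1451 J
1451 J × (1 kcal / 4184 J) = 0.3469 kcal

0.347 kcal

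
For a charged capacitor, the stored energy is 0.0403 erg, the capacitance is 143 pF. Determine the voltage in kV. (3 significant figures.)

Rearranging E = ½C·V² for V: V = √(2E/C).
E = 0.0403 erg = 4.030×10^-9 J; C = 143 pF = 1.430×10^-10 F.
V = 7.508 V
7.508 V × (1 kV / 1000 V) = 0.007508 kV

0.00751 kV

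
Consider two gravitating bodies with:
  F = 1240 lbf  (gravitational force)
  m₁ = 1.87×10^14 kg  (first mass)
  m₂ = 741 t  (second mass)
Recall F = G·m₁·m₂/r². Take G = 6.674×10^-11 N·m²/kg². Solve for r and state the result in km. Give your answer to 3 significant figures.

Rearranging F = G·m₁·m₂/r² for r: r = √(G·m₁m₂/F).
F = 1240 lbf = 5516 N; m₁ = 1.87×10^14 kg; m₂ = 741 t = 7.410×10^5 kg; G = 6.674×10^-11 N·m²/kg².
r = 1295 m
1295 m × (1 km / 1000 m) = 1.295 km

1.29 km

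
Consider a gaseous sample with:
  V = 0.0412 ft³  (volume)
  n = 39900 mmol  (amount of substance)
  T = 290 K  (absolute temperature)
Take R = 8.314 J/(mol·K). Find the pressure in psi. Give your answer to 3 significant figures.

12000 psi

P is given directly by: P = nRT/V.
V = 0.0412 ft³ = 0.001167 m³; n = 39900 mmol = 39.90 mol; T = 290 K; R = 8.314 J/(mol·K).
P = 8.246×10^7 Pa
8.246×10^7 Pa × (1 psi / 6895 Pa) = 11960 psi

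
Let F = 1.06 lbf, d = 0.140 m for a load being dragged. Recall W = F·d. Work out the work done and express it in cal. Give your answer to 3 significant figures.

W is given directly by: W = F·d.
F = 1.06 lbf = 4.715 N; d = 0.140 m.
W = 0.6601 J  (the unit combination reduces to kg·m²/s² = J)
0.6601 J × (1 cal / 4.184 J) = 0.1578 cal

0.158 cal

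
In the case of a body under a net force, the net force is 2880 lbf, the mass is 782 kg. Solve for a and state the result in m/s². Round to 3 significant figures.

From Newton's second law: a = F/m.
F = 2880 lbf = 12811 N; m = 782 kg.
a = 16.38 m/s²

16.4 m/s²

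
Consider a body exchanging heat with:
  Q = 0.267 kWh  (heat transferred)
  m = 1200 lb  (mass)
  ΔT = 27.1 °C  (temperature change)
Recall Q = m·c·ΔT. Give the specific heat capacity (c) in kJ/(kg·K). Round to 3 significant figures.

0.0652 kJ/(kg·K)

Rearranging Q = m·c·ΔT for c: c = Q/(m·ΔT).
Q = 0.267 kWh = 9.612×10^5 J; m = 1200 lb = 544.3 kg; ΔT = 27.1 °C = 27.10 K.
c = 65.16 J/(kg·K)
65.16 J/(kg·K) × (1 kJ/(kg·K) / 1000 J/(kg·K)) = 0.06516 kJ/(kg·K)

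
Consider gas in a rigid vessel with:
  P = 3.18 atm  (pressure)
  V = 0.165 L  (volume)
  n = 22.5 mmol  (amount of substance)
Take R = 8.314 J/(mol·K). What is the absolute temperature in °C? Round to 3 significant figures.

Solving PV = nRT for T: T = PV/(nR).
P = 3.18 atm = 3.222×10^5 Pa; V = 0.165 L = 1.650×10^-4 m³; n = 22.5 mmol = 0.02250 mol; R = 8.314 J/(mol·K).
T = 284.2 K
284.2 K − 273.15 = 11.06 °C

11.1 °C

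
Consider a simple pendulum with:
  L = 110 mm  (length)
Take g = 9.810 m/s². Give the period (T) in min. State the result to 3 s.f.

0.0111 min

T is given directly by: T = 2π√(L/g).
L = 110 mm = 0.1100 m; g = 9.810 m/s².
T = 0.6653 s
0.6653 s × (1 min / 60.00 s) = 0.01109 min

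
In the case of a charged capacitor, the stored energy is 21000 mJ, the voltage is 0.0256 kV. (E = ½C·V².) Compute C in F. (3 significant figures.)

0.0641 F

Solving E = ½C·V² for C: C = 2E/V².
E = 21000 mJ = 21.00 J; V = 0.0256 kV = 25.60 V.
C = 0.06409 F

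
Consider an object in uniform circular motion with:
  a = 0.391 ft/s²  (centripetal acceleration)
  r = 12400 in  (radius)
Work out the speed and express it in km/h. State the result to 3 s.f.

22.1 km/h

Rearranging a = v²/r for v: v = √(a·r).
a = 0.391 ft/s² = 0.1192 m/s²; r = 12400 in = 315.0 m.
v = 6.127 m/s
6.127 m/s × (1 km/h / 0.2778 m/s) = 22.06 km/h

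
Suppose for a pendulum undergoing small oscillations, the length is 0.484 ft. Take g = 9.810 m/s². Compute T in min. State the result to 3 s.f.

0.0128 min

Directly: T = 2π√(L/g).
L = 0.484 ft = 0.1475 m; g = 9.810 m/s².
T = 0.7705 s
0.7705 s × (1 min / 60.00 s) = 0.01284 min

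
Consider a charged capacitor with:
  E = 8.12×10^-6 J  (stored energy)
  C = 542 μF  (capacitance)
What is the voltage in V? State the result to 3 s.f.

0.173 V

Rearranging E = ½C·V² for V: V = √(2E/C).
E = 8.12×10^-6 J; C = 542 μF = 5.420×10^-4 F.
V = 0.1731 V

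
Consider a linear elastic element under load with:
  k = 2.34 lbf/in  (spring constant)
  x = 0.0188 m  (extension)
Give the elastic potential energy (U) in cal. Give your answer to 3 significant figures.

Directly: U = ½kx².
k = 2.34 lbf/in = 409.8 N/m; x = 0.0188 m.
U = 0.07242 J
0.07242 J × (1 cal / 4.184 J) = 0.01731 cal

0.0173 cal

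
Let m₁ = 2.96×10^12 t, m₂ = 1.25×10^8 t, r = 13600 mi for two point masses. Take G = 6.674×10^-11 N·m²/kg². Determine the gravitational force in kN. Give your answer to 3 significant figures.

F is given directly by: F = Gm₁m₂/r².
m₁ = 2.96×10^12 t = 2.960×10^15 kg; m₂ = 1.25×10^8 t = 1.250×10^11 kg; r = 13600 mi = 2.189×10^7 m; G = 6.674×10^-11 N·m²/kg².
F = 51.55 N
51.55 N × (1 kN / 1000 N) = 0.05155 kN

0.0515 kN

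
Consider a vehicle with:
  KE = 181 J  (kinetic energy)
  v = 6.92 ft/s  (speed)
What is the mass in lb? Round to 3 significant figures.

179 lb

Solving KE = ½mv² for m: m = 2·KE/v².
KE = 181 J; v = 6.92 ft/s = 2.109 m/s.
m = 81.37 kg
81.37 kg × (1 lb / 0.4536 kg) = 179.4 lb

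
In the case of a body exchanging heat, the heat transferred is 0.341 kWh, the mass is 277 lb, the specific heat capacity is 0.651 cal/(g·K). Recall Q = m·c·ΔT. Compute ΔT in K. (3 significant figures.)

3.59 K

Rearranging: ΔT = Q/(m·c).
Q = 0.341 kWh = 1.228×10^6 J; m = 277 lb = 125.6 kg; c = 0.651 cal/(g·K) = 2724 J/(kg·K).
ΔT = 3.587 K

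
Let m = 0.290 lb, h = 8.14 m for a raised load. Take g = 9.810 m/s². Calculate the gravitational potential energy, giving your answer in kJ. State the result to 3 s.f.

0.0105 kJ

Directly: PE = mgh.
m = 0.290 lb = 0.1315 kg; h = 8.14 m; g = 9.810 m/s².
PE = 10.50 J  (the unit combination reduces to kg·m²/s² = J)
10.50 J × (1 kJ / 1000 J) = 0.01050 kJ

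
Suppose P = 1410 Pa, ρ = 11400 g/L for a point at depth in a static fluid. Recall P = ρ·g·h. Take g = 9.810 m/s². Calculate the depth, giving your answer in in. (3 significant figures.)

Rearranging: h = P/(ρ·g).
P = 1410 Pa; ρ = 11400 g/L = 11400 kg/m³; g = 9.810 m/s².
h = 0.01261 m
0.01261 m × (1 in / 0.02540 m) = 0.4964 in

0.496 in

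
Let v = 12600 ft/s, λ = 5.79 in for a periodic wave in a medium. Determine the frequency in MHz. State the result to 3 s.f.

0.0261 MHz

Rearranging v = f·λ for f: f = v/λ.
v = 12600 ft/s = 3840 m/s; λ = 5.79 in = 0.1471 m.
f = 26114 Hz
26114 Hz × (1 MHz / 1.000×10^6 Hz) = 0.02611 MHz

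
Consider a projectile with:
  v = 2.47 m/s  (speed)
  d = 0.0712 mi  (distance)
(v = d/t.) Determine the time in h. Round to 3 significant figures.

Solving v = d/t for t: t = d/v.
v = 2.47 m/s; d = 0.0712 mi = 114.6 m.
t = 46.39 s
46.39 s × (1 h / 3600 s) = 0.01289 h

0.0129 h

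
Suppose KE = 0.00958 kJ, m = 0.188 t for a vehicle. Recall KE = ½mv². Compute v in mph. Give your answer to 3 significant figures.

Solving KE = ½mv² for v: v = √(2·KE/m).
KE = 0.00958 kJ = 9.580 J; m = 0.188 t = 188.0 kg.
v = 0.3192 m/s
0.3192 m/s × (1 mph / 0.4470 m/s) = 0.7141 mph

0.714 mph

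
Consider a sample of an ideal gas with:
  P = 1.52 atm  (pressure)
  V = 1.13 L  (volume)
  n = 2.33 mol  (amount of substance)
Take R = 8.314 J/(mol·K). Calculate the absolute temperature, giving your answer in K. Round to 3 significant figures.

8.98 K

Solving PV = nRT for T: T = PV/(nR).
P = 1.52 atm = 1.540×10^5 Pa; V = 1.13 L = 0.001130 m³; n = 2.33 mol; R = 8.314 J/(mol·K).
T = 8.984 K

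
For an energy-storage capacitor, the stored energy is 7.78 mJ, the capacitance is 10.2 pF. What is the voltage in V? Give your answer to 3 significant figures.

39100 V

Rearranging: V = √(2E/C).
E = 7.78 mJ = 0.007780 J; C = 10.2 pF = 1.020×10^-11 F.
V = 39058 V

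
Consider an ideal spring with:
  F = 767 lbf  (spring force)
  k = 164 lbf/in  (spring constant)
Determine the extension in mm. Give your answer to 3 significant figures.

119 mm

From Hooke's law: x = F/k.
F = 767 lbf = 3412 N; k = 164 lbf/in = 28721 N/m.
x = 0.1188 m
0.1188 m × (1 mm / 0.001000 m) = 118.8 mm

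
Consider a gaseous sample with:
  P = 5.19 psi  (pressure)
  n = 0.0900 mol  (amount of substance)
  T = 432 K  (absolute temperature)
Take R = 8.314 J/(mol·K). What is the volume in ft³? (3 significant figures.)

Rearranging: V = nRT/P.
P = 5.19 psi = 35784 Pa; n = 0.0900 mol; T = 432 K; R = 8.314 J/(mol·K).
V = 0.009033 m³
0.009033 m³ × (1 ft³ / 0.02832 m³) = 0.3190 ft³

0.319 ft³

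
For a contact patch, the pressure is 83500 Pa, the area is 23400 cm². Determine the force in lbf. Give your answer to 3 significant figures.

Rearranging: F = P·A.
P = 83500 Pa; A = 23400 cm² = 2.340 m².
F = 1.954×10^5 N  (the unit combination reduces to kg·m/s² = N)
1.954×10^5 N × (1 lbf / 4.448 N) = 43925 lbf

43900 lbf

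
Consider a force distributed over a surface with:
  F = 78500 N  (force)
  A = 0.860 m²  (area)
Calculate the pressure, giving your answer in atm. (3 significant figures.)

Directly: P = F/A.
F = 78500 N; A = 0.860 m².
P = 91279 Pa
91279 Pa × (1 atm / 1.013×10^5 Pa) = 0.9009 atm

0.901 atm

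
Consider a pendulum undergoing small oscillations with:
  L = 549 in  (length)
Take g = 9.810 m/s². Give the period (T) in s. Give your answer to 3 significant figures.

Directly: T = 2π√(L/g).
L = 549 in = 13.94 m; g = 9.810 m/s².
T = 7.491 s

7.49 s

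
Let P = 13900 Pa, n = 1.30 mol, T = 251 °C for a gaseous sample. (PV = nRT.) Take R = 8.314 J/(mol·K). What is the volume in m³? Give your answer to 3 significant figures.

0.408 m³

From the ideal-gas law: V = nRT/P.
P = 13900 Pa; n = 1.30 mol; T = 251 °C = 524.1 K; R = 8.314 J/(mol·K).
V = 0.4076 m³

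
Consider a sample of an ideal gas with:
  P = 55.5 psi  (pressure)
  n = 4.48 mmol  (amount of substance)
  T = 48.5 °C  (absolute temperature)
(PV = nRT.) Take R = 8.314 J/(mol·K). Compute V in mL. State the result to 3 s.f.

Rearranging PV = nRT for V: V = nRT/P.
P = 55.5 psi = 3.827×10^5 Pa; n = 4.48 mmol = 0.004480 mol; T = 48.5 °C = 321.6 K; R = 8.314 J/(mol·K).
V = 3.131×10^-5 m³
3.131×10^-5 m³ × (1 mL / 1.000×10^-6 m³) = 31.31 mL

31.3 mL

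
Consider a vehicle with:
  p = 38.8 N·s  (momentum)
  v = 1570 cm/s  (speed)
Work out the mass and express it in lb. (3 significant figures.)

Solving p = m·v for m: m = p/v.
p = 38.8 N·s = 38.80 kg·m/s; v = 1570 cm/s = 15.70 m/s.
m = 2.471 kg
2.471 kg × (1 lb / 0.4536 kg) = 5.448 lb

5.45 lb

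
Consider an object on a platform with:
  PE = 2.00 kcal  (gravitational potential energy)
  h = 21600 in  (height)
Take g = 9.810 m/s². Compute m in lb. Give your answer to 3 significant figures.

Rearranging: m = PE/(g·h).
PE = 2.00 kcal = 8368 J; h = 21600 in = 548.6 m; g = 9.810 m/s².
m = 1.555 kg
1.555 kg × (1 lb / 0.4536 kg) = 3.428 lb

3.43 lb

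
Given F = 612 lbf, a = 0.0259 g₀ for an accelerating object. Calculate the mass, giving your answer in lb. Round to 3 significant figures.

23600 lb

Solving F = m·a for m: m = F/a.
F = 612 lbf = 2722 N; a = 0.0259 g₀ = 0.2540 m/s².
m = 10718 kg
10718 kg × (1 lb / 0.4536 kg) = 23629 lb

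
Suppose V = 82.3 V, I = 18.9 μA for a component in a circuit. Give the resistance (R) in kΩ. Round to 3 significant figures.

From Ohm's law: R = V/I.
V = 82.3 V; I = 18.9 μA = 1.890×10^-5 A.
R = 4.354×10^6 Ω
4.354×10^6 Ω × (1 kΩ / 1000 Ω) = 4354 kΩ

4350 kΩ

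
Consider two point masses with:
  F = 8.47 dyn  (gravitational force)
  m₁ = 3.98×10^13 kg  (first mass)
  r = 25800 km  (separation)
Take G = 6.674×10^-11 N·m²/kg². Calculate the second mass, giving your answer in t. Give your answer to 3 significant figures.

Solving F = G·m₁·m₂/r² for m₂: m₂ = F·r²/(G·m₁).
F = 8.47 dyn = 8.470×10^-5 N; m₁ = 3.98×10^13 kg; r = 25800 km = 2.580×10^7 m; G = 6.674×10^-11 N·m²/kg².
m₂ = 2.123×10^7 kg
2.123×10^7 kg × (1 t / 1000 kg) = 21225 t

21200 t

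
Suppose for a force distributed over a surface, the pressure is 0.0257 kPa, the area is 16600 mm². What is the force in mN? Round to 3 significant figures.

Rearranging: F = P·A.
P = 0.0257 kPa = 25.70 Pa; A = 16600 mm² = 0.01660 m².
F = 0.4266 N
0.4266 N × (1 mN / 0.001000 N) = 426.6 mN

427 mN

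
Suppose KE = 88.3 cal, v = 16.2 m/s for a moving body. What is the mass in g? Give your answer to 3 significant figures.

2820 g

Solving KE = ½mv² for m: m = 2·KE/v².
KE = 88.3 cal = 369.4 J; v = 16.2 m/s.
m = 2.815 kg
2.815 kg × (1 g / 0.001000 kg) = 2815 g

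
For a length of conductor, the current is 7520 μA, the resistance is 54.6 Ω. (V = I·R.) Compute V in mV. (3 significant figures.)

From Ohm's law: V = IR.
I = 7520 μA = 0.007520 A; R = 54.6 Ω.
V = 0.4106 V  (the unit combination reduces to kg·m²/(A·s³) = V)
0.4106 V × (1 mV / 0.001000 V) = 410.6 mV

411 mV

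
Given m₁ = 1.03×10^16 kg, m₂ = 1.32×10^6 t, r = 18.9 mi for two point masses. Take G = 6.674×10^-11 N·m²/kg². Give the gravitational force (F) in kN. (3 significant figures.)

981 kN

From Newton's law of gravitation: F = Gm₁m₂/r².
m₁ = 1.03×10^16 kg; m₂ = 1.32×10^6 t = 1.320×10^9 kg; r = 18.9 mi = 30417 m; G = 6.674×10^-11 N·m²/kg².
F = 9.808×10^5 N
9.808×10^5 N × (1 kN / 1000 N) = 980.8 kN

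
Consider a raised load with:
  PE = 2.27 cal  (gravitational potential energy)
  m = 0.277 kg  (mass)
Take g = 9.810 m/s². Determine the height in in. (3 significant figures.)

Solving PE = m·g·h for h: h = PE/(m·g).
PE = 2.27 cal = 9.498 J; m = 0.277 kg; g = 9.810 m/s².
h = 3.495 m
3.495 m × (1 in / 0.02540 m) = 137.6 in

138 in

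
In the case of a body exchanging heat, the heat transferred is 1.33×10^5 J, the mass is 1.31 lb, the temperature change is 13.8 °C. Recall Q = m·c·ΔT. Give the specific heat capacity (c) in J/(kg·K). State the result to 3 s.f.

Rearranging Q = m·c·ΔT for c: c = Q/(m·ΔT).
Q = 1.33×10^5 J; m = 1.31 lb = 0.5942 kg; ΔT = 13.8 °C = 13.80 K.
c = 16219 J/(kg·K)

16200 J/(kg·K)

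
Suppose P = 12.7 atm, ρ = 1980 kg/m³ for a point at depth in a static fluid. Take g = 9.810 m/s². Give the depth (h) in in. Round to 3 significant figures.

Rearranging P = ρ·g·h for h: h = P/(ρ·g).
P = 12.7 atm = 1.287×10^6 Pa; ρ = 1980 kg/m³; g = 9.810 m/s².
h = 66.25 m
66.25 m × (1 in / 0.02540 m) = 2608 in

2610 in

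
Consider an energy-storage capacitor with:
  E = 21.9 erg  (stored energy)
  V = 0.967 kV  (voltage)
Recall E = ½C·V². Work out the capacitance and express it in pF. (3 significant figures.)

4.68 pF

Rearranging: C = 2E/V².
E = 21.9 erg = 2.190×10^-6 J; V = 0.967 kV = 967.0 V.
C = 4.684×10^-12 F
4.684×10^-12 F × (1 pF / 1.000×10^-12 F) = 4.684 pF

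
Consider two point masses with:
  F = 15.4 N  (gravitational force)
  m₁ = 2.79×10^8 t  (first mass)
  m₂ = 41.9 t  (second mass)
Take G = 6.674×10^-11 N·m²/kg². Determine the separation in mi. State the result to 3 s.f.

From Newton's law of gravitation: r = √(G·m₁m₂/F).
F = 15.4 N; m₁ = 2.79×10^8 t = 2.790×10^11 kg; m₂ = 41.9 t = 41900 kg; G = 6.674×10^-11 N·m²/kg².
r = 225.1 m
225.1 m × (1 mi / 1609 m) = 0.1399 mi

0.140 mi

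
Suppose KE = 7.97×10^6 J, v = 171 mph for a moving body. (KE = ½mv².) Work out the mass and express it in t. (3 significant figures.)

2.73 t

Rearranging KE = ½mv² for m: m = 2·KE/v².
KE = 7.97×10^6 J; v = 171 mph = 76.44 m/s.
m = 2728 kg
2728 kg × (1 t / 1000 kg) = 2.728 t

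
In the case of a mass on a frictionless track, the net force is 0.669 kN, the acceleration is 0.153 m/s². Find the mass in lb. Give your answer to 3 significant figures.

Rearranging F = m·a for m: m = F/a.
F = 0.669 kN = 669.0 N; a = 0.153 m/s².
m = 4373 kg
4373 kg × (1 lb / 0.4536 kg) = 9640 lb

9640 lb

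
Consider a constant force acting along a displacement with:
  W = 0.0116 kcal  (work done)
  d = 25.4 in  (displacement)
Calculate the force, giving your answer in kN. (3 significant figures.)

0.0752 kN

Rearranging W = F·d for F: F = W/d.
W = 0.0116 kcal = 48.53 J; d = 25.4 in = 0.6452 m.
F = 75.23 N
75.23 N × (1 kN / 1000 N) = 0.07523 kN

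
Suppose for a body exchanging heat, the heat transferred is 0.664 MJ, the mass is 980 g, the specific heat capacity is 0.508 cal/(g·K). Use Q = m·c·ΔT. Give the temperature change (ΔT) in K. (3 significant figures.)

Rearranging Q = m·c·ΔT for ΔT: ΔT = Q/(m·c).
Q = 0.664 MJ = 6.640×10^5 J; m = 980 g = 0.9800 kg; c = 0.508 cal/(g·K) = 2125 J/(kg·K).
ΔT = 318.8 K

319 K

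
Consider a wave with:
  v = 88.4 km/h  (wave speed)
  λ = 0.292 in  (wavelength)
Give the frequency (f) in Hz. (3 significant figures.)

3310 Hz

Rearranging v = f·λ for f: f = v/λ.
v = 88.4 km/h = 24.56 m/s; λ = 0.292 in = 0.007417 m.
f = 3311 Hz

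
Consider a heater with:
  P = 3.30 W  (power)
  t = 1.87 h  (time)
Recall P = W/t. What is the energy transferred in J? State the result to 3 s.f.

22200 J

Solving P = W/t for W: W = P·t.
P = 3.30 W; t = 1.87 h = 6732 s.
W = 22216 J  (the unit combination reduces to kg·m²/s² = J)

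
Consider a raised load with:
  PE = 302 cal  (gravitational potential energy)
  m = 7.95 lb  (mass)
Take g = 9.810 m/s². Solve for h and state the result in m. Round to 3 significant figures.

35.7 m

Rearranging PE = m·g·h for h: h = PE/(m·g).
PE = 302 cal = 1264 J; m = 7.95 lb = 3.606 kg; g = 9.810 m/s².
h = 35.72 m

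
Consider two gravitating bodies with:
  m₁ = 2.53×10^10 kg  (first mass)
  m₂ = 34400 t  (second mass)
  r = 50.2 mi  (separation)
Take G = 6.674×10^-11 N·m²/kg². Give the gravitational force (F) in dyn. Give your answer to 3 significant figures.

From Newton's law of gravitation: F = Gm₁m₂/r².
m₁ = 2.53×10^10 kg; m₂ = 34400 t = 3.440×10^7 kg; r = 50.2 mi = 80789 m; G = 6.674×10^-11 N·m²/kg².
F = 0.008899 N  (the unit combination reduces to kg·m/s² = N)
0.008899 N × (1 dyn / 1.000×10^-5 N) = 889.9 dyn

890 dyn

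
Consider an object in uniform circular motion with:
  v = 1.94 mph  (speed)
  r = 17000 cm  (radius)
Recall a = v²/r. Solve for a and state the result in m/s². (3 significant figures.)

a is given directly by: a = v²/r.
v = 1.94 mph = 0.8673 m/s; r = 17000 cm = 170.0 m.
a = 0.004424 m/s²

0.00442 m/s²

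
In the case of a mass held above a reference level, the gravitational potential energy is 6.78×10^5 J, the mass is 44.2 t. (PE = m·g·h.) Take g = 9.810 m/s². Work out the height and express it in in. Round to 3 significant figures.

Solving PE = m·g·h for h: h = PE/(m·g).
PE = 6.78×10^5 J; m = 44.2 t = 44200 kg; g = 9.810 m/s².
h = 1.564 m
1.564 m × (1 in / 0.02540 m) = 61.56 in

61.6 in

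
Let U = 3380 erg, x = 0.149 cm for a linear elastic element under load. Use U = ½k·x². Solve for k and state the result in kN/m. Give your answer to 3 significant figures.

Solving U = ½k·x² for k: k = 2U/x².
U = 3380 erg = 3.380×10^-4 J; x = 0.149 cm = 0.001490 m.
k = 304.5 N/m
304.5 N/m × (1 kN/m / 1000 N/m) = 0.3045 kN/m

0.304 kN/m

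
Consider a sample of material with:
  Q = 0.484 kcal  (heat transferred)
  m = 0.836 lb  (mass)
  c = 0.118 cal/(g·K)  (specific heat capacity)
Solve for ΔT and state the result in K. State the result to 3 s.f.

10.8 K

Solving Q = m·c·ΔT for ΔT: ΔT = Q/(m·c).
Q = 0.484 kcal = 2025 J; m = 0.836 lb = 0.3792 kg; c = 0.118 cal/(g·K) = 493.7 J/(kg·K).
ΔT = 10.82 K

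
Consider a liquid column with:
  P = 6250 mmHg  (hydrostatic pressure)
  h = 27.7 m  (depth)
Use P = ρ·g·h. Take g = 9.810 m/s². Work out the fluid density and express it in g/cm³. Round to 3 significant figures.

3.07 g/cm³

Solving P = ρ·g·h for ρ: ρ = P/(g·h).
P = 6250 mmHg = 8.333×10^5 Pa; h = 27.7 m; g = 9.810 m/s².
ρ = 3066 kg/m³
3066 kg/m³ × (1 g/cm³ / 1000 kg/m³) = 3.066 g/cm³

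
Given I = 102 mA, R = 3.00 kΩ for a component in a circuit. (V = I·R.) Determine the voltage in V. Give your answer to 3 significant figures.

306 V

From Ohm's law: V = IR.
I = 102 mA = 0.1020 A; R = 3.00 kΩ = 3000 Ω.
V = 306.0 V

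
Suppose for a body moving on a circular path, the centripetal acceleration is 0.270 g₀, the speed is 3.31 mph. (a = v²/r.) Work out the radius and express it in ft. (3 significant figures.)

2.71 ft

Rearranging a = v²/r for r: r = v²/a.
a = 0.270 g₀ = 2.648 m/s²; v = 3.31 mph = 1.480 m/s.
r = 0.8269 m
0.8269 m × (1 ft / 0.3048 m) = 2.713 ft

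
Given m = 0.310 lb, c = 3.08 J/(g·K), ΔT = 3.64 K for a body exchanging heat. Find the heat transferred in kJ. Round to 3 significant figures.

Q is given directly by: Q = mcΔT.
m = 0.310 lb = 0.1406 kg; c = 3.08 J/(g·K) = 3080 J/(kg·K); ΔT = 3.64 K.
Q = 1576 J
1576 J × (1 kJ / 1000 J) = 1.576 kJ

1.58 kJ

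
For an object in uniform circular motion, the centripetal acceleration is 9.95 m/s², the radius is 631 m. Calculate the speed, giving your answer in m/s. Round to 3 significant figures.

Solving a = v²/r for v: v = √(a·r).
a = 9.95 m/s²; r = 631 m.
v = 79.24 m/s

79.2 m/s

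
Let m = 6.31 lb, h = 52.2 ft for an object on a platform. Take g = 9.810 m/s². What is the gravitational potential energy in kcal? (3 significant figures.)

0.107 kcal

Directly: PE = mgh.
m = 6.31 lb = 2.862 kg; h = 52.2 ft = 15.91 m; g = 9.810 m/s².
PE = 446.7 J
446.7 J × (1 kcal / 4184 J) = 0.1068 kcal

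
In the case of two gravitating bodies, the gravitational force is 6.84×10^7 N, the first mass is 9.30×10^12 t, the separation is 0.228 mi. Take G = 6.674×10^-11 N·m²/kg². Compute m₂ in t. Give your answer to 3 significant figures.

14800 t

From Newton's law of gravitation: m₂ = F·r²/(G·m₁).
F = 6.84×10^7 N; m₁ = 9.30×10^12 t = 9.300×10^15 kg; r = 0.228 mi = 366.9 m; G = 6.674×10^-11 N·m²/kg².
m₂ = 1.484×10^7 kg
1.484×10^7 kg × (1 t / 1000 kg) = 14837 t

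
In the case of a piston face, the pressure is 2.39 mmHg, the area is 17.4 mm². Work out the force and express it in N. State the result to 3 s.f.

0.00554 N

Solving P = F/A for F: F = P·A.
P = 2.39 mmHg = 318.6 Pa; A = 17.4 mm² = 1.740×10^-5 m².
F = 0.005544 N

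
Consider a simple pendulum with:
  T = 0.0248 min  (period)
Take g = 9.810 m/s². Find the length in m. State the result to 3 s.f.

Solving T = 2π√(L/g) for L: L = g·(T/2π)².
T = 0.0248 min = 1.488 s; g = 9.810 m/s².
L = 0.5502 m

0.550 m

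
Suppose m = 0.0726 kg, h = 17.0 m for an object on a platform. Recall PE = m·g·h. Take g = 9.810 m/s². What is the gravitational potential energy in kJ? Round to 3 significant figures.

0.0121 kJ

Directly: PE = mgh.
m = 0.0726 kg; h = 17.0 m; g = 9.810 m/s².
PE = 12.11 J  (the unit combination reduces to kg·m²/s² = J)
12.11 J × (1 kJ / 1000 J) = 0.01211 kJ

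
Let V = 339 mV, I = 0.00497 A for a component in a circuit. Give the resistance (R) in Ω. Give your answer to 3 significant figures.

From Ohm's law: R = V/I.
V = 339 mV = 0.3390 V; I = 0.00497 A.
R = 68.21 Ω

68.2 Ω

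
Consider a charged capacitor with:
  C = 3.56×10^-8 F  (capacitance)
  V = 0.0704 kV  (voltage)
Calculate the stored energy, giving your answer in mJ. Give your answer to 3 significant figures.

0.0882 mJ

Directly: E = ½CV².
C = 3.56×10^-8 F; V = 0.0704 kV = 70.40 V.
E = 8.822×10^-5 J  (the unit combination reduces to kg·m²/s² = J)
8.822×10^-5 J × (1 mJ / 0.001000 J) = 0.08822 mJ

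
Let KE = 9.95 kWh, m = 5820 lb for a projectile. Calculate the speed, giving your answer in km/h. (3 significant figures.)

Rearranging: v = √(2·KE/m).
KE = 9.95 kWh = 3.582×10^7 J; m = 5820 lb = 2640 kg.
v = 164.7 m/s
164.7 m/s × (1 km/h / 0.2778 m/s) = 593.0 km/h

593 km/h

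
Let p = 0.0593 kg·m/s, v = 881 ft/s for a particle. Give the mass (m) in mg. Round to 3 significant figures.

Rearranging p = m·v for m: m = p/v.
p = 0.0593 kg·m/s; v = 881 ft/s = 268.5 m/s.
m = 2.208×10^-4 kg
2.208×10^-4 kg × (1 mg / 1.000×10^-6 kg) = 220.8 mg

221 mg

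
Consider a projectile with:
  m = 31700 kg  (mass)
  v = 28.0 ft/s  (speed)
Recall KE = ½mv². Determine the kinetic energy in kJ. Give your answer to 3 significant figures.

1150 kJ

KE is given directly by: KE = ½mv².
m = 31700 kg; v = 28.0 ft/s = 8.534 m/s.
KE = 1.154×10^6 J
1.154×10^6 J × (1 kJ / 1000 J) = 1154 kJ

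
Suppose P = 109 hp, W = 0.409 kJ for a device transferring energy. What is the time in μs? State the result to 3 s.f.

5030 μs

Rearranging P = W/t for t: t = W/P.
P = 109 hp = 81281 W; W = 0.409 kJ = 409.0 J.
t = 0.005032 s
0.005032 s × (1 μs / 1.000×10^-6 s) = 5032 μs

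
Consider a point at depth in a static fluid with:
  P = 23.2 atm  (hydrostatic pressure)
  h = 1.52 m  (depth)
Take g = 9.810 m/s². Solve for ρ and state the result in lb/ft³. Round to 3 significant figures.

Rearranging: ρ = P/(g·h).
P = 23.2 atm = 2.351×10^6 Pa; h = 1.52 m; g = 9.810 m/s².
ρ = 1.576×10^5 kg/m³
1.576×10^5 kg/m³ × (1 lb/ft³ / 16.02 kg/m³) = 9842 lb/ft³

9840 lb/ft³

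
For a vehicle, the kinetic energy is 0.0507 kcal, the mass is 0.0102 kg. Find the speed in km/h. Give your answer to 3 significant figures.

Rearranging KE = ½mv² for v: v = √(2·KE/m).
KE = 0.0507 kcal = 212.1 J; m = 0.0102 kg.
v = 203.9 m/s
203.9 m/s × (1 km/h / 0.2778 m/s) = 734.2 km/h

734 km/h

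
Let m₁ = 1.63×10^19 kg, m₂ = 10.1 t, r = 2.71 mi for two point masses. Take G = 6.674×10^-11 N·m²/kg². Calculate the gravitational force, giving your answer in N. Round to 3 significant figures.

Directly: F = Gm₁m₂/r².
m₁ = 1.63×10^19 kg; m₂ = 10.1 t = 10100 kg; r = 2.71 mi = 4361 m; G = 6.674×10^-11 N·m²/kg².
F = 5.776×10^5 N  (the unit combination reduces to kg·m/s² = N)

5.78×10^5 N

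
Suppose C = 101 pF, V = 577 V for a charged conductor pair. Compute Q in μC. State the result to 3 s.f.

0.0583 μC

Solving C = Q/V for Q: Q = CV.
C = 101 pF = 1.010×10^-10 F; V = 577 V.
Q = 5.828×10^-8 C  (the unit combination reduces to A·s = C)
5.828×10^-8 C × (1 μC / 1.000×10^-6 C) = 0.05828 μC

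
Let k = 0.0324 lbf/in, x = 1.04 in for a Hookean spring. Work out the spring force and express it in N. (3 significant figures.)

0.150 N

From Hooke's law: F = kx.
k = 0.0324 lbf/in = 5.674 N/m; x = 1.04 in = 0.02642 m.
F = 0.1499 N  (the unit combination reduces to kg·m/s² = N)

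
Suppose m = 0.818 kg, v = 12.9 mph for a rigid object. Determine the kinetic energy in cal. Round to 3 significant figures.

KE is given directly by: KE = ½mv².
m = 0.818 kg; v = 12.9 mph = 5.767 m/s.
KE = 13.60 J  (the unit combination reduces to kg·m²/s² = J)
13.60 J × (1 cal / 4.184 J) = 3.251 cal

3.25 cal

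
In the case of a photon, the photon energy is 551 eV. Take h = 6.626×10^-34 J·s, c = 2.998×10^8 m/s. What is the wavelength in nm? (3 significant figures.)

Solving E = h·c/λ for λ: λ = hc/E.
E = 551 eV = 8.828×10^-17 J; h = 6.626×10^-34 J·s; c = 2.998×10^8 m/s.
λ = 2.250×10^-9 m
2.250×10^-9 m × (1 nm / 1.000×10^-9 m) = 2.250 nm

2.25 nm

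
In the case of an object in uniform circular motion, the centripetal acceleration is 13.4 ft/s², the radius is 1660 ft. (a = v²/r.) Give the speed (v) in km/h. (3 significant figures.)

Rearranging a = v²/r for v: v = √(a·r).
a = 13.4 ft/s² = 4.084 m/s²; r = 1660 ft = 506.0 m.
v = 45.46 m/s
45.46 m/s × (1 km/h / 0.2778 m/s) = 163.7 km/h

164 km/h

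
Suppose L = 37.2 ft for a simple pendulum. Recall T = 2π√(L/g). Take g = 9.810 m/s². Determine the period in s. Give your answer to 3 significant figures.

T is given directly by: T = 2π√(L/g).
L = 37.2 ft = 11.34 m; g = 9.810 m/s².
T = 6.755 s

6.75 s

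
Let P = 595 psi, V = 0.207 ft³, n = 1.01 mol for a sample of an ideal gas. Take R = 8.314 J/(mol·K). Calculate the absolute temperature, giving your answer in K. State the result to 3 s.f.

2860 K

From the ideal-gas law: T = PV/(nR).
P = 595 psi = 4.102×10^6 Pa; V = 0.207 ft³ = 0.005862 m³; n = 1.01 mol; R = 8.314 J/(mol·K).
T = 2864 K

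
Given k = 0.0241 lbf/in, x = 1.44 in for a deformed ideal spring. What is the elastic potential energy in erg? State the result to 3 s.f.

28200 erg

U is given directly by: U = ½kx².
k = 0.0241 lbf/in = 4.221 N/m; x = 1.44 in = 0.03658 m.
U = 0.002823 J
0.002823 J × (1 erg / 1.000×10^-7 J) = 28231 erg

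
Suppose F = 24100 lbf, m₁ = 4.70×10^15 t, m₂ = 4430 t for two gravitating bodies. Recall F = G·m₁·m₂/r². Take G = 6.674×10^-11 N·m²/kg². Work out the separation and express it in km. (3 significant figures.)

114 km

Solving F = G·m₁·m₂/r² for r: r = √(G·m₁m₂/F).
F = 24100 lbf = 1.072×10^5 N; m₁ = 4.70×10^15 t = 4.700×10^18 kg; m₂ = 4430 t = 4.430×10^6 kg; G = 6.674×10^-11 N·m²/kg².
r = 1.139×10^5 m
1.139×10^5 m × (1 km / 1000 m) = 113.9 km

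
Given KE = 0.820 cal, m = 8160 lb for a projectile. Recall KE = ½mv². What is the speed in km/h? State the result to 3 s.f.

0.155 km/h

Solving KE = ½mv² for v: v = √(2·KE/m).
KE = 0.820 cal = 3.431 J; m = 8160 lb = 3701 kg.
v = 0.04306 m/s
0.04306 m/s × (1 km/h / 0.2778 m/s) = 0.1550 km/h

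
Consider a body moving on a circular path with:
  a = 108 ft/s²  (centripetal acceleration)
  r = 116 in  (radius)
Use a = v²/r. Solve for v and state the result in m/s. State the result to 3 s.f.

Rearranging: v = √(a·r).
a = 108 ft/s² = 32.92 m/s²; r = 116 in = 2.946 m.
v = 9.848 m/s

9.85 m/s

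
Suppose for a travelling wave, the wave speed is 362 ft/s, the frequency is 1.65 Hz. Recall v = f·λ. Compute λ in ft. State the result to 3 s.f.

Rearranging v = f·λ for λ: λ = v/f.
v = 362 ft/s = 110.3 m/s; f = 1.65 Hz.
λ = 66.87 m
66.87 m × (1 ft / 0.3048 m) = 219.4 ft

219 ft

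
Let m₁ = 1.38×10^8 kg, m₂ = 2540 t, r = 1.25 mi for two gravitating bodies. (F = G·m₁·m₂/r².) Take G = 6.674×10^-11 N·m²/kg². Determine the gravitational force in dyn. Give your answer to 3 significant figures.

578 dyn

Directly: F = Gm₁m₂/r².
m₁ = 1.38×10^8 kg; m₂ = 2540 t = 2.540×10^6 kg; r = 1.25 mi = 2012 m; G = 6.674×10^-11 N·m²/kg².
F = 0.005781 N
0.005781 N × (1 dyn / 1.000×10^-5 N) = 578.1 dyn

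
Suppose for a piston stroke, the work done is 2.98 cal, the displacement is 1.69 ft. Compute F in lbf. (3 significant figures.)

Solving W = F·d for F: F = W/d.
W = 2.98 cal = 12.47 J; d = 1.69 ft = 0.5151 m.
F = 24.21 N  (the unit combination reduces to kg·m/s² = N)
24.21 N × (1 lbf / 4.448 N) = 5.442 lbf

5.44 lbf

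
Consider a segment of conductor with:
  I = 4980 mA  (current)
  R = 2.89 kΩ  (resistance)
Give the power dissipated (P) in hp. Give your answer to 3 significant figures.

96.1 hp

Directly: P = I²R.
I = 4980 mA = 4.980 A; R = 2.89 kΩ = 2890 Ω.
P = 71673 W
71673 W × (1 hp / 745.7 W) = 96.12 hp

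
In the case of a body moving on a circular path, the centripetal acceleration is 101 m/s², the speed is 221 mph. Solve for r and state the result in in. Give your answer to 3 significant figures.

Rearranging: r = v²/a.
a = 101 m/s²; v = 221 mph = 98.80 m/s.
r = 96.64 m
96.64 m × (1 in / 0.02540 m) = 3805 in

3800 in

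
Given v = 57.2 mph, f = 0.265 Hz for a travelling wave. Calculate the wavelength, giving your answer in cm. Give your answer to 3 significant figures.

9650 cm

Rearranging: λ = v/f.
v = 57.2 mph = 25.57 m/s; f = 0.265 Hz.
λ = 96.49 m
96.49 m × (1 cm / 0.01000 m) = 9649 cm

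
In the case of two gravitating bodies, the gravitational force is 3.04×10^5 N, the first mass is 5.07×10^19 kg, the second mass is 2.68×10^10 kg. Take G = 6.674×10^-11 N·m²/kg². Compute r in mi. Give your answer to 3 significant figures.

From Newton's law of gravitation: r = √(G·m₁m₂/F).
F = 3.04×10^5 N; m₁ = 5.07×10^19 kg; m₂ = 2.68×10^10 kg; G = 6.674×10^-11 N·m²/kg².
r = 1.727×10^7 m
1.727×10^7 m × (1 mi / 1609 m) = 10732 mi

10700 mi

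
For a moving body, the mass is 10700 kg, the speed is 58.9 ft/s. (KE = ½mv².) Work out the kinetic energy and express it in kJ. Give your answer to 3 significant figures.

Directly: KE = ½mv².
m = 10700 kg; v = 58.9 ft/s = 17.95 m/s.
KE = 1.724×10^6 J
1.724×10^6 J × (1 kJ / 1000 J) = 1724 kJ

1720 kJ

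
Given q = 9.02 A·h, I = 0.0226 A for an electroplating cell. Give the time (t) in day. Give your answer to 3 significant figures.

16.6 day

Rearranging q = I·t for t: t = q/I.
q = 9.02 A·h = 32472 C; I = 0.0226 A.
t = 1.437×10^6 s
1.437×10^6 s × (1 day / 86400 s) = 16.63 day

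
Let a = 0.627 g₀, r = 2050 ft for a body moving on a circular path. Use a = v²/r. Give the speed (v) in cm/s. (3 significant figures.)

6200 cm/s

Rearranging a = v²/r for v: v = √(a·r).
a = 0.627 g₀ = 6.149 m/s²; r = 2050 ft = 624.8 m.
v = 61.98 m/s
61.98 m/s × (1 cm/s / 0.01000 m/s) = 6198 cm/s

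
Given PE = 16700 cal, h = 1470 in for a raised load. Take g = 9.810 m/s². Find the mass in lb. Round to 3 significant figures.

Rearranging: m = PE/(g·h).
PE = 16700 cal = 69873 J; h = 1470 in = 37.34 m; g = 9.810 m/s².
m = 190.8 kg
190.8 kg × (1 lb / 0.4536 kg) = 420.6 lb

421 lb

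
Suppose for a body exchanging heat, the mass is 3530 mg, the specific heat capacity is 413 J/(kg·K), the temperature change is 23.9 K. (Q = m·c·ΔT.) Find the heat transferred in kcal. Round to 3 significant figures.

Directly: Q = mcΔT.
m = 3530 mg = 0.003530 kg; c = 413 J/(kg·K); ΔT = 23.9 K.
Q = 34.84 J  (the unit combination reduces to kg·m²/s² = J)
34.84 J × (1 kcal / 4184 J) = 0.008328 kcal

0.00833 kcal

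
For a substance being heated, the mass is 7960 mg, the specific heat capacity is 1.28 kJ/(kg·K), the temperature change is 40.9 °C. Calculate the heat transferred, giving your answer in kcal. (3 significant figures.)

Directly: Q = mcΔT.
m = 7960 mg = 0.007960 kg; c = 1.28 kJ/(kg·K) = 1280 J/(kg·K); ΔT = 40.9 °C = 40.90 K.
Q = 416.7 J
416.7 J × (1 kcal / 4184 J) = 0.09960 kcal

0.0996 kcal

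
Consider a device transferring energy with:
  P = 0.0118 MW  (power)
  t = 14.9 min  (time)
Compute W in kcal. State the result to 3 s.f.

2520 kcal

Solving P = W/t for W: W = P·t.
P = 0.0118 MW = 11800 W; t = 14.9 min = 894.0 s.
W = 1.055×10^7 J
1.055×10^7 J × (1 kcal / 4184 J) = 2521 kcal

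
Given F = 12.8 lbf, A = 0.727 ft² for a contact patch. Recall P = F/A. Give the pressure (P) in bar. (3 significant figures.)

P is given directly by: P = F/A.
F = 12.8 lbf = 56.94 N; A = 0.727 ft² = 0.06754 m².
P = 843.0 Pa
843.0 Pa × (1 bar / 1.000×10^5 Pa) = 0.008430 bar

0.00843 bar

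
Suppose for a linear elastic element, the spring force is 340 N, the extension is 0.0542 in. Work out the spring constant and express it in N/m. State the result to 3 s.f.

2.47×10^5 N/m

From Hooke's law: k = F/x.
F = 340 N; x = 0.0542 in = 0.001377 m.
k = 2.470×10^5 N/m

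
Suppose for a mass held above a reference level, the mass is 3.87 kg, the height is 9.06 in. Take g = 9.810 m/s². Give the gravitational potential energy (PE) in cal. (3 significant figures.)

2.09 cal

Directly: PE = mgh.
m = 3.87 kg; h = 9.06 in = 0.2301 m; g = 9.810 m/s².
PE = 8.737 J  (the unit combination reduces to kg·m²/s² = J)
8.737 J × (1 cal / 4.184 J) = 2.088 cal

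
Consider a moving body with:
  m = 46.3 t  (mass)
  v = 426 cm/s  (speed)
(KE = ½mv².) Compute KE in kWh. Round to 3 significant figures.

Directly: KE = ½mv².
m = 46.3 t = 46300 kg; v = 426 cm/s = 4.260 m/s.
KE = 4.201×10^5 J
4.201×10^5 J × (1 kWh / 3.600×10^6 J) = 0.1167 kWh

0.117 kWh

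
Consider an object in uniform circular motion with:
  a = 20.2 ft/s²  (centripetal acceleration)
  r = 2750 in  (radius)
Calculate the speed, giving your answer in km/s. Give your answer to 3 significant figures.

Solving a = v²/r for v: v = √(a·r).
a = 20.2 ft/s² = 6.157 m/s²; r = 2750 in = 69.85 m.
v = 20.74 m/s
20.74 m/s × (1 km/s / 1000 m/s) = 0.02074 km/s

0.0207 km/s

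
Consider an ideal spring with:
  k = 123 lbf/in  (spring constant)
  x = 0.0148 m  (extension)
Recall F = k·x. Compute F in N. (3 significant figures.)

319 N

Directly: F = kx.
k = 123 lbf/in = 21541 N/m; x = 0.0148 m.
F = 318.8 N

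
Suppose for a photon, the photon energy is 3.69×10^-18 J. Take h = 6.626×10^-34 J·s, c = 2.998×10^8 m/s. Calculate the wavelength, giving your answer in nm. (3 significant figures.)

53.8 nm

Rearranging E = h·c/λ for λ: λ = hc/E.
E = 3.69×10^-18 J; h = 6.626×10^-34 J·s; c = 2.998×10^8 m/s.
λ = 5.383×10^-8 m
5.383×10^-8 m × (1 nm / 1.000×10^-9 m) = 53.83 nm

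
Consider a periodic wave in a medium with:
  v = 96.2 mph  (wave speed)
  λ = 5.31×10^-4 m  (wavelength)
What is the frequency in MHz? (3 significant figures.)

Rearranging: f = v/λ.
v = 96.2 mph = 43.01 m/s; λ = 5.31×10^-4 m.
f = 80989 Hz
80989 Hz × (1 MHz / 1.000×10^6 Hz) = 0.08099 MHz

0.0810 MHz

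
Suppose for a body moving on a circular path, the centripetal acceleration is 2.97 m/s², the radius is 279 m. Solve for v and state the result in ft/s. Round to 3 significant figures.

94.4 ft/s

Rearranging: v = √(a·r).
a = 2.97 m/s²; r = 279 m.
v = 28.79 m/s
28.79 m/s × (1 ft/s / 0.3048 m/s) = 94.44 ft/s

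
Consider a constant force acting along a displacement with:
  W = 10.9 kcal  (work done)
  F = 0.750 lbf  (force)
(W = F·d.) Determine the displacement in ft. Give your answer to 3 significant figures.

44800 ft

Rearranging W = F·d for d: d = W/F.
W = 10.9 kcal = 45606 J; F = 0.750 lbf = 3.336 N.
d = 13670 m
13670 m × (1 ft / 0.3048 m) = 44849 ft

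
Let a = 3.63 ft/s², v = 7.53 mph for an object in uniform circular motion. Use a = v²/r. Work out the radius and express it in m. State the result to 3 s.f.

10.2 m

Solving a = v²/r for r: r = v²/a.
a = 3.63 ft/s² = 1.106 m/s²; v = 7.53 mph = 3.366 m/s.
r = 10.24 m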